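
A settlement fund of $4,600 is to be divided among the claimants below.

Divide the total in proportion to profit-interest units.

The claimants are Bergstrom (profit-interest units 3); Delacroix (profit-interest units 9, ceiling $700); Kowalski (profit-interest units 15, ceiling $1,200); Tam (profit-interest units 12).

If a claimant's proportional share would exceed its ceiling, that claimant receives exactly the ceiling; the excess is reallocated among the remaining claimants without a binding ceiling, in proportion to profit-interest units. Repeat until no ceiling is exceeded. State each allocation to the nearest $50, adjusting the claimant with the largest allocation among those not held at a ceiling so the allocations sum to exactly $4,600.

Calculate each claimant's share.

Sum of profit-interest units: 39.
Pro-rata shares before constraints: Bergstrom 353.85; Delacroix 1,061.54; Kowalski 1,769.23; Tam 1,415.38.
Held at cap: Delacroix ($700), Kowalski ($1,200); residual $2,700 reallocated over remaining profit-interest units 15.
Shares after redistribution: Bergstrom 540.00 → $550; Tam 2,160.00 → $2,150.

Bergstrom: $550 | Delacroix: $700 | Kowalski: $1,200 | Tam: $2,150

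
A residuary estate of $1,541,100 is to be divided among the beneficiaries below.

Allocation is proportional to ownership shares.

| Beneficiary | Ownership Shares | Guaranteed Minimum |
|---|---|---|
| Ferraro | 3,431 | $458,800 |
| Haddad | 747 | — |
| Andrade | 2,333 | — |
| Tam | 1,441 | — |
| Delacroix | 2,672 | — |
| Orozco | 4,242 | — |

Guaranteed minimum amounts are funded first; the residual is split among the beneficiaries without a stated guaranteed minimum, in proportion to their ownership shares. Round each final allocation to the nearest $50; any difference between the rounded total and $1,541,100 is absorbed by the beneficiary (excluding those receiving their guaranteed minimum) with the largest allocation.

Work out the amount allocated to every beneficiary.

Fund the minimums — Ferraro $458,800. Remaining pool $1,082,300.
Remaining pool split over remaining ownership shares 11,435: Haddad 70,702.06 → $70,700; Andrade 220,813.81 → $220,800; Tam 136,387.78 → $136,400; Delacroix 252,899.48 → $252,900; Orozco 401,496.86 → $401,500.

Ferraro: $458,800; Haddad: $70,700; Andrade: $220,800; Tam: $136,400; Delacroix: $252,900; Orozco: $401,500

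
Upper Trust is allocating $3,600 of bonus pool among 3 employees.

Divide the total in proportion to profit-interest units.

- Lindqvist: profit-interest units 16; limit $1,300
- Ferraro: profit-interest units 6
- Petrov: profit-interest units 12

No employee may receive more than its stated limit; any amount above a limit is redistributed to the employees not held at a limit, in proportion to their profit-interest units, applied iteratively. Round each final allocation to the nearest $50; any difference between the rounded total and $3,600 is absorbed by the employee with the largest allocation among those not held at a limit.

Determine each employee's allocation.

Lindqvist: $1,300 · Ferraro: $750 · Petrov: $1,550

Combined profit-interest units = 34.
Pro-rata shares before constraints: Lindqvist 1,694.12; Ferraro 635.29; Petrov 1,270.59.
Cap binds for Lindqvist ($1,300); balance $2,300 reallocated over remaining profit-interest units 18.
Remaining shares: Ferraro 766.67 → $750; Petrov 1,533.33 → $1,550.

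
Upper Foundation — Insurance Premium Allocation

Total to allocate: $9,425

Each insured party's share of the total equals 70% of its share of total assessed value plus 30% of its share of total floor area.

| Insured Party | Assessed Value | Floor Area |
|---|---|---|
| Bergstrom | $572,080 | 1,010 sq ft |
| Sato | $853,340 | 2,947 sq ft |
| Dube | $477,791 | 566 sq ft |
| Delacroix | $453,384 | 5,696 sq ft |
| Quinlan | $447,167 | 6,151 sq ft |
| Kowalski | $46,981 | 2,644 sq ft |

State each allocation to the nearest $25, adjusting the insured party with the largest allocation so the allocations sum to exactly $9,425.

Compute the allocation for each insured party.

Totals — assessed value 2,850,743, floor area 19,014.
Combined weights (70% assessed value + 30% floor area): Bergstrom 0.1564; Sato 0.2560; Dube 0.1263; Delacroix 0.2012; Quinlan 0.2069; Kowalski 0.0533.
Pro-rata amounts: Bergstrom 1,474.16; Sato 2,413.13; Dube 1,189.92; Delacroix 1,896.30; Quinlan 1,949.57; Kowalski 501.91.
After rounding ($25): Bergstrom $1,475; Sato $2,425; Dube $1,200; Delacroix $1,900; Quinlan $1,950; Kowalski $500. Sum = $9,450.
Difference $9,425 − $9,450 = −$25 applied to largest allocation (Sato): Sato becomes $2,400.

Bergstrom: $1,475; Sato: $2,400; Dube: $1,200; Delacroix: $1,900; Quinlan: $1,950; Kowalski: $500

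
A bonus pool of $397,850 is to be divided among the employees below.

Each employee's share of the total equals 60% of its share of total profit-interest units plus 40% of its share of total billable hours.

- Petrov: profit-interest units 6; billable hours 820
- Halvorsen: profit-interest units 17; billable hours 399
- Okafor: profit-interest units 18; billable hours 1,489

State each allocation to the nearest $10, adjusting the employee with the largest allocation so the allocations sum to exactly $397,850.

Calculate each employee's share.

Petrov: $83,120; Halvorsen: $122,430; Okafor: $192,300

Totals — profit-interest units 41, billable hours 2,708.
Blended shares (60% profit-interest units + 40% billable hours): Petrov 0.2089; Halvorsen 0.3077; Okafor 0.4834.
Proportional shares: Petrov 83,121.80; Halvorsen 122,425.20; Okafor 192,303.01.
At nearest $10: Petrov $83,120; Halvorsen $122,430; Okafor $192,300. Sum = $397,850.
No rounding difference to absorb.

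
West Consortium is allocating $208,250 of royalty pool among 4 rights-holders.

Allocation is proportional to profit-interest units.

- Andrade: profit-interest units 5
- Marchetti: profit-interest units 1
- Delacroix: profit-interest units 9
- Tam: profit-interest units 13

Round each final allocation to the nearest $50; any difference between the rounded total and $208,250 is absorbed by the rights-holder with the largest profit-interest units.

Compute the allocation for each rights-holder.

Andrade: $37,200 · Marchetti: $7,450 · Delacroix: $66,950 · Tam: $96,650

Profit-interest units total: 28.
Raw shares: Andrade 5/28 × $208,250 = 37,187.50; Marchetti 1/28 × $208,250 = 7,437.50; Delacroix 9/28 × $208,250 = 66,937.50; Tam 13/28 × $208,250 = 96,687.50.
At nearest $50: Andrade $37,200; Marchetti $7,450; Delacroix $66,950; Tam $96,700. Sum = $208,300.
Difference $208,250 − $208,300 = −$50 applied to largest profit-interest units (Tam): Tam becomes $96,650.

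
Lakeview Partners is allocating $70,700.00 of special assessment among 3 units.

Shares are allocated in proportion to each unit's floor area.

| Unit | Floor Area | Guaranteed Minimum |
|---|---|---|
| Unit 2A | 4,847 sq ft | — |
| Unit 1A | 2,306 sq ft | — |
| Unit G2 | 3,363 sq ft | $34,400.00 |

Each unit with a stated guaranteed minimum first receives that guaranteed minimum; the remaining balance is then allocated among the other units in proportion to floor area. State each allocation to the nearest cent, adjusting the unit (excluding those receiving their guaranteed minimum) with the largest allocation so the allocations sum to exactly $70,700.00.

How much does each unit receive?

Unit 2A: $24,597.53 | Unit 1A: $11,702.47 | Unit G2: $34,400.00

Guaranteed amounts: Unit G2 $34,400.00. Residual $36,300.00.
Residual split over remaining floor area 7,153: Unit 2A 24,597.5255 → $24,597.53; Unit 1A 11,702.4745 → $11,702.47.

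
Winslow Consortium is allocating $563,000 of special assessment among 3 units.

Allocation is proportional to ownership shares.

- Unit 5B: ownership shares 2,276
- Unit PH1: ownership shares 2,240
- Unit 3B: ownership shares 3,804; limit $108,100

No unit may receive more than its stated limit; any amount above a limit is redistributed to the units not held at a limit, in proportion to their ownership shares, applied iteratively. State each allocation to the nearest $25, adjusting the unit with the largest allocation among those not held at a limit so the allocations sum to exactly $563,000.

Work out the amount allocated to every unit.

Combined ownership shares = 8,320.
Pro-rata shares before constraints: Unit 5B 154,012.98; Unit PH1 151,576.92; Unit 3B 257,410.10.
Cap binds for Unit 3B ($108,100); balance $454,900 reallocated over remaining ownership shares 4,516.
Redistributed shares: Unit 5B 229,263.15 → $229,275; Unit PH1 225,636.85 → $225,625.

Unit 5B: $229,275 | Unit PH1: $225,625 | Unit 3B: $108,100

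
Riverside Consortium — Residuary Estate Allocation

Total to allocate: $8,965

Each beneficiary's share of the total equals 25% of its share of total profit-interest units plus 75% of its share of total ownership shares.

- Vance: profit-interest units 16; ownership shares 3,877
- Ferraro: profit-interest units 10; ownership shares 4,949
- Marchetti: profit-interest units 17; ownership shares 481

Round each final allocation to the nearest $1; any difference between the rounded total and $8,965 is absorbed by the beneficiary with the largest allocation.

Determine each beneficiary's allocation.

Vance: $3,635; Ferraro: $4,096; Marchetti: $1,234

Profit-interest units total 43; ownership shares total 9,307.
Blended shares (25% profit-interest units + 75% ownership shares): Vance 0.4054; Ferraro 0.4570; Marchetti 0.1376.
Proportional shares: Vance 3,634.85; Ferraro 4,096.58; Marchetti 1,233.57.
After rounding ($1): Vance $3,635; Ferraro $4,097; Marchetti $1,234. Sum = $8,966.
Difference $8,965 − $8,966 = −$1 applied to largest allocation (Ferraro): Ferraro becomes $4,096.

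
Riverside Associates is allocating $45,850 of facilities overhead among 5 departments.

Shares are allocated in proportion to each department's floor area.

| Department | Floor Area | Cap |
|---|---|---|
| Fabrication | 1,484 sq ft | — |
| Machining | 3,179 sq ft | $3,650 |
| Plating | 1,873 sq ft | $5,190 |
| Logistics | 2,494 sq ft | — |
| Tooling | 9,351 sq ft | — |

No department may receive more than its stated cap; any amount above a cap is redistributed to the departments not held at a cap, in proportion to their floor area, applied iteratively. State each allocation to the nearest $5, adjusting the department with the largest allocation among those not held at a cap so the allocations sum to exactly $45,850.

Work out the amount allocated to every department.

Floor area total: 18,381.
Unconstrained shares: Fabrication 3,701.72; Machining 7,929.77; Plating 4,672.06; Logistics 6,221.09; Tooling 23,325.35.
Held at cap: Machining ($3,650); remaining pool $42,200 reallocated over remaining floor area 15,202.
Held at cap: Plating ($5,190); remaining pool $37,010 reallocated over remaining floor area 13,329.
Redistributed shares: Fabrication 4,120.55 → $4,120; Logistics 6,924.97 → $6,925; Tooling 25,964.48 → $25,965.

Fabrication: $4,120 · Machining: $3,650 · Plating: $5,190 · Logistics: $6,925 · Tooling: $25,965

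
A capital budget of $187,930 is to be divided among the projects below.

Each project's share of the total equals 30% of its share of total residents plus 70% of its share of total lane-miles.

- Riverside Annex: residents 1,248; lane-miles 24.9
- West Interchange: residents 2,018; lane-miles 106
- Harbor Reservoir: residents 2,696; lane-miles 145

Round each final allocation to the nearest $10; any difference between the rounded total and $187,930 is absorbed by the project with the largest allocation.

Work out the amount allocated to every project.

Riverside Annex: $23,670 | West Interchange: $69,620 | Harbor Reservoir: $94,640

Residents total 5,962; lane-miles total 275.9.
Composite weights (30% residents + 70% lane-miles): Riverside Annex 0.1260; West Interchange 0.3705; Harbor Reservoir 0.5035.
Unrounded shares: Riverside Annex 23,674.06; West Interchange 69,624.52; Harbor Reservoir 94,631.42.
Rounded to nearest $10: Riverside Annex $23,670; West Interchange $69,620; Harbor Reservoir $94,630. Sum = $187,920.
Difference $187,930 − $187,920 = +$10 applied to largest allocation (Harbor Reservoir): Harbor Reservoir becomes $94,640.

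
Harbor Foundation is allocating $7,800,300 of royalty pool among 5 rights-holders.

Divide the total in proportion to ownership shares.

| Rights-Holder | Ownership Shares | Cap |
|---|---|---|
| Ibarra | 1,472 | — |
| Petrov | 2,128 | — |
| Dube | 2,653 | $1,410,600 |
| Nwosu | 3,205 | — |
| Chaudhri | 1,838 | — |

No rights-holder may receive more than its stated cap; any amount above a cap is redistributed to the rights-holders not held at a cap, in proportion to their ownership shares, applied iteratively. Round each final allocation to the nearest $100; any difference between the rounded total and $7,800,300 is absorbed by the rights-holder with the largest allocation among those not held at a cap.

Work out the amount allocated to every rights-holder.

Combined ownership shares = 11,296.
Unconstrained shares: Ibarra 1,016,469.69; Petrov 1,469,461.61; Dube 1,831,993.26; Nwosu 2,213,169.40; Chaudhri 1,269,206.04.
Held at cap: Dube ($1,410,600); remaining pool $6,389,700 reallocated over remaining ownership shares 8,643.
Shares after redistribution: Ibarra 1,088,237.70 → $1,088,200; Petrov 1,573,213.19 → $1,573,200; Nwosu 2,369,430.58 → $2,369,400; Chaudhri 1,358,818.54 → $1,358,800.
Rounding difference +$100 applied to Nwosu → $2,369,500.

Ibarra: $1,088,200 · Petrov: $1,573,200 · Dube: $1,410,600 · Nwosu: $2,369,500 · Chaudhri: $1,358,800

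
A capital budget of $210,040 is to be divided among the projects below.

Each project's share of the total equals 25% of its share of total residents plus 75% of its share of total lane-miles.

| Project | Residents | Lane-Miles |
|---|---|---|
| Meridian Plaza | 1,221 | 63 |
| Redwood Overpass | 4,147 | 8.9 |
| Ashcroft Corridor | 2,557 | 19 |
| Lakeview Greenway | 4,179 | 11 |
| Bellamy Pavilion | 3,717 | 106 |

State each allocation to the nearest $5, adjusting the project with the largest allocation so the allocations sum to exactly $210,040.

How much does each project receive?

Meridian Plaza: $51,790; Redwood Overpass: $20,510; Ashcroft Corridor: $22,885; Lakeview Greenway: $22,205; Bellamy Pavilion: $92,650

Totals — residents 15,821, lane-miles 207.9.
Blended shares (25% residents + 75% lane-miles): Meridian Plaza 0.2466; Redwood Overpass 0.0976; Ashcroft Corridor 0.1089; Lakeview Greenway 0.1057; Bellamy Pavilion 0.4411.
Raw shares: Meridian Plaza 51,788.87; Redwood Overpass 20,507.63; Ashcroft Corridor 22,883.38; Lakeview Greenway 22,205.05; Bellamy Pavilion 92,655.07.
Rounded to nearest $5: Meridian Plaza $51,790; Redwood Overpass $20,510; Ashcroft Corridor $22,885; Lakeview Greenway $22,205; Bellamy Pavilion $92,655. Sum = $210,045.
Difference $210,040 − $210,045 = −$5 applied to largest allocation (Bellamy Pavilion): Bellamy Pavilion becomes $92,650.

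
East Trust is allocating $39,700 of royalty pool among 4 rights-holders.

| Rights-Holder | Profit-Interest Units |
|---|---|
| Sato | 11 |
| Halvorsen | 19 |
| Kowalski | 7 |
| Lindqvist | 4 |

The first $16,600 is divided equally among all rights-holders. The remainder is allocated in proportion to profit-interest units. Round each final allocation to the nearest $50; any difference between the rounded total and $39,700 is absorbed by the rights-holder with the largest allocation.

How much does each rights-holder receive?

Equal tier: $16,600 ÷ 4 = $4,150 apiece.
Remainder $23,100 by profit-interest units (total 41): Sato 6,197.56 → $6,200; Halvorsen 10,704.88 → $10,700; Kowalski 3,943.90 → $3,950; Lindqvist 2,253.66 → $2,250.
Totals: Sato $4,150 + $6,200 = $10,350; Halvorsen $4,150 + $10,700 = $14,850; Kowalski $4,150 + $3,950 = $8,100; Lindqvist $4,150 + $2,250 = $6,400.

Sato: $10,350; Halvorsen: $14,850; Kowalski: $8,100; Lindqvist: $6,400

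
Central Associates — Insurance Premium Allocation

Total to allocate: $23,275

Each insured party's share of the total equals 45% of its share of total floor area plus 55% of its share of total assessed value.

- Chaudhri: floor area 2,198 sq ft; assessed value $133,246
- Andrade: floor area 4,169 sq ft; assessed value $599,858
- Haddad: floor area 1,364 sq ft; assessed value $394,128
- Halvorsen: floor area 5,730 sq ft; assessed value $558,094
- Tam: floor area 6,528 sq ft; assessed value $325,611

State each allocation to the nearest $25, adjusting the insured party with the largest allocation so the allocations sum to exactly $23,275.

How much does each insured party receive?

Chaudhri: $2,000 · Andrade: $6,000 · Haddad: $3,225 · Halvorsen: $6,550 · Tam: $5,500

Floor area total 19,989; assessed value total 2,010,937.
Combined weights (45% floor area + 55% assessed value): Chaudhri 0.0859; Andrade 0.2579; Haddad 0.1385; Halvorsen 0.2816; Tam 0.2360.
Unrounded shares: Chaudhri 1,999.92; Andrade 6,003.04; Haddad 3,223.65; Halvorsen 6,555.10; Tam 5,493.29.
Rounded to nearest $25: Chaudhri $2,000; Andrade $6,000; Haddad $3,225; Halvorsen $6,550; Tam $5,500. Sum = $23,275.
Rounded total matches; no reconciliation needed.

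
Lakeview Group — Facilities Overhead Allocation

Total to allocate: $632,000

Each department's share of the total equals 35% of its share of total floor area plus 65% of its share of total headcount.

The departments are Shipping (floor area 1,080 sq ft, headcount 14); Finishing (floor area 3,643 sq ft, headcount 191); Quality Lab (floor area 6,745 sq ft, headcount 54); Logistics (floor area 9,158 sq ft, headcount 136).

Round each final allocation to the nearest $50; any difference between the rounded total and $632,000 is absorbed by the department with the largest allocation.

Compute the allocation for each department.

Floor area total 20,626; headcount total 395.
Blended shares (35% floor area + 65% headcount): Shipping 0.0414; Finishing 0.3761; Quality Lab 0.2033; Logistics 0.3792.
Unrounded shares: Shipping 26,142.27; Finishing 237,708.73; Quality Lab 128,495.60; Logistics 239,653.40.
Rounded to nearest $50: Shipping $26,150; Finishing $237,700; Quality Lab $128,500; Logistics $239,650. Sum = $632,000.
No rounding difference to absorb.

Shipping: $26,150 | Finishing: $237,700 | Quality Lab: $128,500 | Logistics: $239,650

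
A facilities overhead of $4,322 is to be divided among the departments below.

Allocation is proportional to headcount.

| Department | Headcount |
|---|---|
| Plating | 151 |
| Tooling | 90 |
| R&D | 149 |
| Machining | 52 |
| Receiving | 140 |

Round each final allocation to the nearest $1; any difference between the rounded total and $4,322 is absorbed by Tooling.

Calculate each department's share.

Sum of headcount: 582.
Raw shares: Plating 151/582 × $4,322 = 1,121.34; Tooling 90/582 × $4,322 = 668.35; R&D 149/582 × $4,322 = 1,106.49; Machining 52/582 × $4,322 = 386.16; Receiving 140/582 × $4,322 = 1,039.66.
Rounded to nearest $1: Plating $1,121; Tooling $668; R&D $1,106; Machining $386; Receiving $1,040. Sum = $4,321.
Difference $4,322 − $4,321 = +$1 applied to Tooling: Tooling becomes $669.

Plating: $1,121 | Tooling: $669 | R&D: $1,106 | Machining: $386 | Receiving: $1,040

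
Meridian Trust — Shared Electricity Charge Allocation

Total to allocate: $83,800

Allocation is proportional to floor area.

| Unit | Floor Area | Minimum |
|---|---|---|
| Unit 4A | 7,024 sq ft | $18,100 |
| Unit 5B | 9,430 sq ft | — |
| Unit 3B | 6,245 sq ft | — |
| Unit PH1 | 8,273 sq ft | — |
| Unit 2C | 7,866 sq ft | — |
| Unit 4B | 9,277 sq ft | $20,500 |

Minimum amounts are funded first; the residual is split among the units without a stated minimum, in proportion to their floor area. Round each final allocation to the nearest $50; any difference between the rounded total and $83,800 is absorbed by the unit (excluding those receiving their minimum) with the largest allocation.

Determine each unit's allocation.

Unit 4A: $18,100; Unit 5B: $13,400; Unit 3B: $8,850; Unit PH1: $11,750; Unit 2C: $11,200; Unit 4B: $20,500

Minimums first: Unit 4A $18,100; Unit 4B $20,500. Balance $45,200.
Balance split over remaining floor area 31,814: Unit 5B 13,397.75 → $13,400; Unit 3B 8,872.63 → $8,850; Unit PH1 11,753.93 → $11,750; Unit 2C 11,175.68 → $11,200.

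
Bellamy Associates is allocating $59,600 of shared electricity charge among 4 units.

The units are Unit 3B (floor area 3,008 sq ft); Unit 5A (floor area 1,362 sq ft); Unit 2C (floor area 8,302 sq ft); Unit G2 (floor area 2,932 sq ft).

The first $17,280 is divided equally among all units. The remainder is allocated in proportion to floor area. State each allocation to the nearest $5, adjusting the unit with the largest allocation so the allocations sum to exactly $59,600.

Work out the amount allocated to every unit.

Unit 3B: $12,480; Unit 5A: $8,015; Unit 2C: $26,835; Unit G2: $12,270

$17,280 shared equally gives $4,320 per unit.
Remainder $42,320 by floor area (total 15,604): Unit 3B 8,158.07 → $8,160; Unit 5A 3,693.91 → $3,695; Unit 2C 22,516.06 → $22,515; Unit G2 7,951.95 → $7,950.
Totals: Unit 3B $4,320 + $8,160 = $12,480; Unit 5A $4,320 + $3,695 = $8,015; Unit 2C $4,320 + $22,515 = $26,835; Unit G2 $4,320 + $7,950 = $12,270.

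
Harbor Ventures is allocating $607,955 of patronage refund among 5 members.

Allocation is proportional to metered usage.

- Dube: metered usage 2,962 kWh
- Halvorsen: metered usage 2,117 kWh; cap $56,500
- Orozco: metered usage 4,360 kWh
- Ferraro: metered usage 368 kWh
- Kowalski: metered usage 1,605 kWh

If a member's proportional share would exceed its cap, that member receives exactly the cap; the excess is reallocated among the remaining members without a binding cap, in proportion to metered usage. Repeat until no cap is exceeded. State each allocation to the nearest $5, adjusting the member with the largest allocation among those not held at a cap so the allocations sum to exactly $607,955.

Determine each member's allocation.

Dube: $175,730 · Halvorsen: $56,500 · Orozco: $258,670 · Ferraro: $21,835 · Kowalski: $95,220

Sum of metered usage: 11,412.
Unconstrained shares: Dube 157,795.54; Halvorsen 112,779.59; Orozco 232,271.63; Ferraro 19,604.58; Kowalski 85,503.66.
Cap binds for Halvorsen ($56,500); residual $551,455 reallocated over remaining metered usage 9,295.
Remaining shares: Dube 175,729.93 → $175,730; Orozco 258,670.66 → $258,670; Ferraro 21,832.75 → $21,835; Kowalski 95,221.65 → $95,220.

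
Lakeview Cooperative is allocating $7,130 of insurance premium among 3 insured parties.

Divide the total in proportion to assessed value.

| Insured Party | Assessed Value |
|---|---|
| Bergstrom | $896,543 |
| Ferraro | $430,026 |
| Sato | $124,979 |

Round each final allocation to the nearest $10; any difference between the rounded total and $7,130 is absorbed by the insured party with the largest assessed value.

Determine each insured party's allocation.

Total assessed value = 1,451,548.
Pro-rata amounts: Bergstrom 896,543/1,451,548 × $7,130 = 4,403.82; Ferraro 430,026/1,451,548 × $7,130 = 2,112.29; Sato 124,979/1,451,548 × $7,130 = 613.90.
At nearest $10: Bergstrom $4,400; Ferraro $2,110; Sato $610. Sum = $7,120.
Difference $7,130 − $7,120 = +$10 applied to largest assessed value (Bergstrom): Bergstrom becomes $4,410.

Bergstrom: $4,410; Ferraro: $2,110; Sato: $610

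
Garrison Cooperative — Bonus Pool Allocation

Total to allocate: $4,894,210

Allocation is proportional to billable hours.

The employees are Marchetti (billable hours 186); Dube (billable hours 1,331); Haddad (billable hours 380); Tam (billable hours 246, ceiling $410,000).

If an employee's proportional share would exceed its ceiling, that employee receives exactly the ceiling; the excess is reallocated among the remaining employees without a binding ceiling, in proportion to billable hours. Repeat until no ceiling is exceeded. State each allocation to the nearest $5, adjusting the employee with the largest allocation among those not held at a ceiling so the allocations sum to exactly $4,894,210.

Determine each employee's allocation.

Marchetti: $439,675 · Dube: $3,146,275 · Haddad: $898,260 · Tam: $410,000

Sum of billable hours: 2,143.
Pro-rata shares before constraints: Marchetti 424,789.11; Dube 3,039,754.32; Haddad 867,848.72; Tam 561,817.85.
Held at cap: Tam ($410,000); residual $4,484,210 reallocated over remaining billable hours 1,897.
Shares after redistribution: Marchetti 439,674.78 → $439,675; Dube 3,146,274.91 → $3,146,275; Haddad 898,260.31 → $898,260.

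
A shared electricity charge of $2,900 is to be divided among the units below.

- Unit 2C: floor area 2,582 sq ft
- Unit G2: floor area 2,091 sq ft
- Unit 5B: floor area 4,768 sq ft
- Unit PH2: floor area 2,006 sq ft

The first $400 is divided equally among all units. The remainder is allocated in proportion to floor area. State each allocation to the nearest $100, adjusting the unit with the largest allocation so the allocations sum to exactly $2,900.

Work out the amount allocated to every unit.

Unit 2C: $700; Unit G2: $600; Unit 5B: $1,100; Unit PH2: $500

Equal tier: $400 ÷ 4 = $100 apiece.
Remainder $2,500 by floor area (total 11,447): Unit 2C 563.90 → $600; Unit G2 456.67 → $500; Unit 5B 1,041.32 → $1,000; Unit PH2 438.11 → $400.
Totals: Unit 2C $100 + $600 = $700; Unit G2 $100 + $500 = $600; Unit 5B $100 + $1,000 = $1,100; Unit PH2 $100 + $400 = $500.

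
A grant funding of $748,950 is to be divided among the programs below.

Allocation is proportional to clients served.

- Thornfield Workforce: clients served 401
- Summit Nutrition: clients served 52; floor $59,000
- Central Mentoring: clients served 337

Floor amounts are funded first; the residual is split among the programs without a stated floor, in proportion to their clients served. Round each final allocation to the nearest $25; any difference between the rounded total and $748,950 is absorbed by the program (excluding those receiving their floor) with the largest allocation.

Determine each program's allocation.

Guaranteed amounts: Summit Nutrition $59,000. Remaining pool $689,950.
Remaining pool split over remaining clients served 738: Thornfield Workforce 374,891.53 → $374,900; Central Mentoring 315,058.47 → $315,050.

Thornfield Workforce: $374,900; Summit Nutrition: $59,000; Central Mentoring: $315,050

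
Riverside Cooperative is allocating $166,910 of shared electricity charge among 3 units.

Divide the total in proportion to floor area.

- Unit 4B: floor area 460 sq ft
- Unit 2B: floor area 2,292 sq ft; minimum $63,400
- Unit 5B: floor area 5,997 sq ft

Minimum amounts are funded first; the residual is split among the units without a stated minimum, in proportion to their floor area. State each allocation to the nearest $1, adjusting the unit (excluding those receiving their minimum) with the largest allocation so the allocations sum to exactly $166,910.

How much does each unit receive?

Fund the minimums — Unit 2B $63,400. Balance $103,510.
Balance split over remaining floor area 6,457: Unit 4B 7,374.11 → $7,374; Unit 5B 96,135.89 → $96,136.

Unit 4B: $7,374 | Unit 2B: $63,400 | Unit 5B: $96,136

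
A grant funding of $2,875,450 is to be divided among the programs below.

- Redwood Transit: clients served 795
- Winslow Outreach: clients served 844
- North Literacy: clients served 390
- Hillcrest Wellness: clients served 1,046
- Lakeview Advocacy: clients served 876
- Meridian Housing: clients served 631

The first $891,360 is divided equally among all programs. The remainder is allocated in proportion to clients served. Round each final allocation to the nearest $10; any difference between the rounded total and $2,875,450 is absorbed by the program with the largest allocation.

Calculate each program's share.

$891,360 shared equally gives $148,560 per program.
Remainder $1,984,090 by clients served (total 4,582): Redwood Transit 344,249.57 → $344,250; Winslow Outreach 365,467.47 → $365,470; North Literacy 168,877.15 → $168,880; Hillcrest Wellness 452,937.18 → $452,940; Lakeview Advocacy 379,324.06 → $379,320; Meridian Housing 273,234.57 → $273,230.
Totals: Redwood Transit $148,560 + $344,250 = $492,810; Winslow Outreach $148,560 + $365,470 = $514,030; North Literacy $148,560 + $168,880 = $317,440; Hillcrest Wellness $148,560 + $452,940 = $601,500; Lakeview Advocacy $148,560 + $379,320 = $527,880; Meridian Housing $148,560 + $273,230 = $421,790.

Redwood Transit: $492,810; Winslow Outreach: $514,030; North Literacy: $317,440; Hillcrest Wellness: $601,500; Lakeview Advocacy: $527,880; Meridian Housing: $421,790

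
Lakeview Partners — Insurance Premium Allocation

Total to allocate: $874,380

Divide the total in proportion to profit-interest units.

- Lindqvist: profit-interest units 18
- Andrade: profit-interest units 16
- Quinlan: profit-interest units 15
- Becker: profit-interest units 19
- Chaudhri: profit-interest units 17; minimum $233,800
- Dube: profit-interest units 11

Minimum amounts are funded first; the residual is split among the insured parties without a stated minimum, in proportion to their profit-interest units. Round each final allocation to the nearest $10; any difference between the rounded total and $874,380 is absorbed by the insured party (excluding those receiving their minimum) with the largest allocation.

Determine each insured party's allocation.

Minimums first: Chaudhri $233,800. Remaining pool $640,580.
Remaining pool split over remaining profit-interest units 79: Lindqvist 145,954.94 → $145,950; Andrade 129,737.72 → $129,740; Quinlan 121,629.11 → $121,630; Becker 154,063.54 → $154,060; Dube 89,194.68 → $89,190.
Rounding difference +$10 applied to Becker → $154,070.

Lindqvist: $145,950; Andrade: $129,740; Quinlan: $121,630; Becker: $154,070; Chaudhri: $233,800; Dube: $89,190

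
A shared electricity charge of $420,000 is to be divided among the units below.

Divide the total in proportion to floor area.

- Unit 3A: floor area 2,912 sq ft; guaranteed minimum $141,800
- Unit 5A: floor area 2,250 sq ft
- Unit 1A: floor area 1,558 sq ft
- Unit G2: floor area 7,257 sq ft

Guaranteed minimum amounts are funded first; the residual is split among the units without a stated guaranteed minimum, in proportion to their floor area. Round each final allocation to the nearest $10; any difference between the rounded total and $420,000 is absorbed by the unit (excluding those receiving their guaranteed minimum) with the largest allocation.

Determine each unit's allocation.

Unit 3A: $141,800; Unit 5A: $56,570; Unit 1A: $39,170; Unit G2: $182,460

Guaranteed amounts: Unit 3A $141,800. Balance $278,200.
Balance split over remaining floor area 11,065: Unit 5A 56,570.27 → $56,570; Unit 1A 39,171.77 → $39,170; Unit G2 182,457.97 → $182,460.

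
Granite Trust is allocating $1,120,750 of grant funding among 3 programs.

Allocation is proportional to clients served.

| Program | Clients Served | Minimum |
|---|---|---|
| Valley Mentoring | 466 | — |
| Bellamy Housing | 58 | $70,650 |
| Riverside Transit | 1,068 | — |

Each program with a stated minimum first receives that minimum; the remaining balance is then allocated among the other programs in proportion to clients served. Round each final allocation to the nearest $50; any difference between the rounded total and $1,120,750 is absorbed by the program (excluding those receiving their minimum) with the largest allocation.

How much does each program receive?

Guaranteed amounts: Bellamy Housing $70,650. Balance $1,050,100.
Balance split over remaining clients served 1,534: Valley Mentoring 319,000.39 → $319,000; Riverside Transit 731,099.61 → $731,100.

Valley Mentoring: $319,000 | Bellamy Housing: $70,650 | Riverside Transit: $731,100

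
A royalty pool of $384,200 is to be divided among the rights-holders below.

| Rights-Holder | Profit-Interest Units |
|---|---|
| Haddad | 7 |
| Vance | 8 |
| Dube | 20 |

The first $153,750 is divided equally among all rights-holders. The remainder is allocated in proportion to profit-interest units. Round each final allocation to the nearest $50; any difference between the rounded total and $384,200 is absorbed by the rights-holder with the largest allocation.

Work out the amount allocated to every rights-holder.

Haddad: $97,350 | Vance: $103,900 | Dube: $182,950

Equal tier: $153,750 ÷ 3 = $51,250 apiece.
Remainder $230,450 by profit-interest units (total 35): Haddad 46,090.00 → $46,100; Vance 52,674.29 → $52,650; Dube 131,685.71 → $131,700.
Totals: Haddad $51,250 + $46,100 = $97,350; Vance $51,250 + $52,650 = $103,900; Dube $51,250 + $131,700 = $182,950.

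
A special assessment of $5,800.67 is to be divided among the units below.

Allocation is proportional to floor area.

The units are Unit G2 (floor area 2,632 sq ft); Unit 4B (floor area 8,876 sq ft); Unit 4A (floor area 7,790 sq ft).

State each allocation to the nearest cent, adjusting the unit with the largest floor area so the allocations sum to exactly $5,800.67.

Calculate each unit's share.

Floor area total: 2,632 + 8,876 + 7,790 = 19,298.
Pro-rata amounts: Unit G2 791.1371; Unit 4B 2,667.9836; Unit 4A 2,341.5493.
At nearest cent: Unit G2 $791.14; Unit 4B $2,667.98; Unit 4A $2,341.55. Sum = $5,800.67.
No rounding difference to absorb.

Unit G2: $791.14 | Unit 4B: $2,667.98 | Unit 4A: $2,341.55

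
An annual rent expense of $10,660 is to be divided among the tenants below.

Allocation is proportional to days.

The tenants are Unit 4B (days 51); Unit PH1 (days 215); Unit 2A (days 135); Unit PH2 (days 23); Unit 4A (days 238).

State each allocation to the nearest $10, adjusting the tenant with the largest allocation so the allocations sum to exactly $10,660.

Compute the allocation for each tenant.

Unit 4B: $820; Unit PH1: $3,460; Unit 2A: $2,170; Unit PH2: $370; Unit 4A: $3,840

Sum of days: 662.
Unrounded shares: Unit 4B 51/662 × $10,660 = 821.24; Unit PH1 215/662 × $10,660 = 3,462.08; Unit 2A 135/662 × $10,660 = 2,173.87; Unit PH2 23/662 × $10,660 = 370.36; Unit 4A 238/662 × $10,660 = 3,832.45.
After rounding ($10): Unit 4B $820; Unit PH1 $3,460; Unit 2A $2,170; Unit PH2 $370; Unit 4A $3,830. Sum = $10,650.
Difference $10,660 − $10,650 = +$10 applied to largest allocation (Unit 4A): Unit 4A becomes $3,840.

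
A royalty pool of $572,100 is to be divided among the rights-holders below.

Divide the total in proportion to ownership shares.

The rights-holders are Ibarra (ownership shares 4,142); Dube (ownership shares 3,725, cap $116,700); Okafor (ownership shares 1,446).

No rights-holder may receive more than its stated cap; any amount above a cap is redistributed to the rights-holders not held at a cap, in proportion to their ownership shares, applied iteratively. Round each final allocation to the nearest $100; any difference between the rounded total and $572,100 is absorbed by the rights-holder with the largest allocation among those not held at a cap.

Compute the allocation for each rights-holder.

Ownership shares total: 9,313.
Unconstrained shares: Ibarra 254,444.13; Dube 228,827.71; Okafor 88,828.15.
Held at cap: Dube ($116,700); balance $455,400 reallocated over remaining ownership shares 5,588.
Remaining shares: Ibarra 337,556.69 → $337,600; Okafor 117,843.31 → $117,800.

Ibarra: $337,600 | Dube: $116,700 | Okafor: $117,800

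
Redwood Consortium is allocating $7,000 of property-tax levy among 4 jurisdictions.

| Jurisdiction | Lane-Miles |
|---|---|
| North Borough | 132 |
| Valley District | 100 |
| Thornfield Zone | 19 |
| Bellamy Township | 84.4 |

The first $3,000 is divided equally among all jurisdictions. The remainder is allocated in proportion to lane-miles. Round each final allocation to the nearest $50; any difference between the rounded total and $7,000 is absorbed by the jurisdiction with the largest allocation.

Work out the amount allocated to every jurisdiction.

First tranche $3,000 split equally: $750 each.
Remainder $4,000 by lane-miles (total 335.4): North Borough 1,574.24 → $1,550; Valley District 1,192.61 → $1,200; Thornfield Zone 226.60 → $250; Bellamy Township 1,006.56 → $1,000.
Totals: North Borough $750 + $1,550 = $2,300; Valley District $750 + $1,200 = $1,950; Thornfield Zone $750 + $250 = $1,000; Bellamy Township $750 + $1,000 = $1,750.

North Borough: $2,300 | Valley District: $1,950 | Thornfield Zone: $1,000 | Bellamy Township: $1,750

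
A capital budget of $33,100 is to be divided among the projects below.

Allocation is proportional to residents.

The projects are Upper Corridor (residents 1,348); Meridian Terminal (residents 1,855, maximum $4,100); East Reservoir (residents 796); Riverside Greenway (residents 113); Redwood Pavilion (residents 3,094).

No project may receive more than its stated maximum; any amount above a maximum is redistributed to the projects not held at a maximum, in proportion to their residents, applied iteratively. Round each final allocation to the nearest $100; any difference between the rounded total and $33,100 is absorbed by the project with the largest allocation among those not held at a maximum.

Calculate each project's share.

Upper Corridor: $7,300 · Meridian Terminal: $4,100 · East Reservoir: $4,300 · Riverside Greenway: $600 · Redwood Pavilion: $16,800

Combined residents = 7,206.
Unconstrained shares: Upper Corridor 6,191.90; Meridian Terminal 8,520.75; East Reservoir 3,656.34; Riverside Greenway 519.05; Redwood Pavilion 14,211.96.
Held at cap: Meridian Terminal ($4,100); residual $29,000 reallocated over remaining residents 5,351.
Shares after redistribution: Upper Corridor 7,305.55 → $7,300; East Reservoir 4,313.96 → $4,300; Riverside Greenway 612.41 → $600; Redwood Pavilion 16,768.08 → $16,800.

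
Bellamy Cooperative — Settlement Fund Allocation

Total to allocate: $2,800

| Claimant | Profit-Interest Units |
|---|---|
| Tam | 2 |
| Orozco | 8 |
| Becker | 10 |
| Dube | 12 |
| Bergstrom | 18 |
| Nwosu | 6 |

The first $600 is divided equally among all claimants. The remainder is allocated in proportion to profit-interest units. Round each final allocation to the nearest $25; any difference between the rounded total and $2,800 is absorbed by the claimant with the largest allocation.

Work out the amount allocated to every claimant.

Tam: $175; Orozco: $425; Becker: $500; Dube: $575; Bergstrom: $800; Nwosu: $325

Equal tier: $600 ÷ 6 = $100 apiece.
Remainder $2,200 by profit-interest units (total 56): Tam 78.57 → $75; Orozco 314.29 → $325; Becker 392.86 → $400; Dube 471.43 → $475; Bergstrom 707.14 → $700; Nwosu 235.71 → $225.
Totals: Tam $100 + $75 = $175; Orozco $100 + $325 = $425; Becker $100 + $400 = $500; Dube $100 + $475 = $575; Bergstrom $100 + $700 = $800; Nwosu $100 + $225 = $325.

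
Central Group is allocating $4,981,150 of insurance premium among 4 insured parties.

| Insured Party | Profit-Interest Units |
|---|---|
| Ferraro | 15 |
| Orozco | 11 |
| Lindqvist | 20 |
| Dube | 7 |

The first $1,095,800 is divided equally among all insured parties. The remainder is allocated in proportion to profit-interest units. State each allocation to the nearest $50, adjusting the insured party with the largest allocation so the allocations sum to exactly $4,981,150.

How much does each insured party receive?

First tranche $1,095,800 split equally: $273,950 each.
Remainder $3,885,350 by profit-interest units (total 53): Ferraro 1,099,627.36 → $1,099,650; Orozco 806,393.40 → $806,400; Lindqvist 1,466,169.81 → $1,466,150; Dube 513,159.43 → $513,150.
Totals: Ferraro $273,950 + $1,099,650 = $1,373,600; Orozco $273,950 + $806,400 = $1,080,350; Lindqvist $273,950 + $1,466,150 = $1,740,100; Dube $273,950 + $513,150 = $787,100.

Ferraro: $1,373,600; Orozco: $1,080,350; Lindqvist: $1,740,100; Dube: $787,100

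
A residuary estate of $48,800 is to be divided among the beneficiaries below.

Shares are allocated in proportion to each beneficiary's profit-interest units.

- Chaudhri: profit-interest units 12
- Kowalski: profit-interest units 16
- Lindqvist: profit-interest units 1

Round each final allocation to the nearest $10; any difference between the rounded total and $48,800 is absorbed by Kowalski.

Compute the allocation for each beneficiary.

Chaudhri: $20,190 | Kowalski: $26,930 | Lindqvist: $1,680

Combined profit-interest units = 29.
Raw shares: Chaudhri 12/29 × $48,800 = 20,193.10; Kowalski 16/29 × $48,800 = 26,924.14; Lindqvist 1/29 × $48,800 = 1,682.76.
After rounding ($10): Chaudhri $20,190; Kowalski $26,920; Lindqvist $1,680. Sum = $48,790.
Difference $48,800 − $48,790 = +$10 applied to Kowalski: Kowalski becomes $26,930.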